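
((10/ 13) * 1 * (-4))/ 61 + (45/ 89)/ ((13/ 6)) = 12910/ 70577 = 0.18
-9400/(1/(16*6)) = -902400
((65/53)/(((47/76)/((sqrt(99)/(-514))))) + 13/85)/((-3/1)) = -13/255 + 2470*sqrt(11)/640187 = -0.04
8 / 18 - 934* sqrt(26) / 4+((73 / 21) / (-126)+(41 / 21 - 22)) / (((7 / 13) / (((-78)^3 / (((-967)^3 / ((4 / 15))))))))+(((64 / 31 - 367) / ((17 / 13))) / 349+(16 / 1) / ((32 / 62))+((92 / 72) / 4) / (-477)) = 300126346072466828693479 / 9795586956873184094040 - 467* sqrt(26) / 2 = -1159.98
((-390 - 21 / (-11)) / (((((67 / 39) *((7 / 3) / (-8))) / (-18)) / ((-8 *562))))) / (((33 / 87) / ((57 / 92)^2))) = 1904270053647312 / 30020221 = 63432912.56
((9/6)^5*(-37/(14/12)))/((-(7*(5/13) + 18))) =350649/30128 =11.64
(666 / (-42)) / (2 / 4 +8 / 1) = -222 / 119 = -1.87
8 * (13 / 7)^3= 51.24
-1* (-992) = 992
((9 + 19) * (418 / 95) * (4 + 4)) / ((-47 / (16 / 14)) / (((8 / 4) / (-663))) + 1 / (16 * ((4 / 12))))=0.07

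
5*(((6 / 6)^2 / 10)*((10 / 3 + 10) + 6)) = 29 / 3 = 9.67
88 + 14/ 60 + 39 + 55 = 5467/ 30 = 182.23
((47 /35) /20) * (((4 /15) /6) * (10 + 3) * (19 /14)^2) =220571 /3087000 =0.07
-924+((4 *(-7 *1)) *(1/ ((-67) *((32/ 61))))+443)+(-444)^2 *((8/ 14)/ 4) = 103863173/ 3752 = 27682.08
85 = 85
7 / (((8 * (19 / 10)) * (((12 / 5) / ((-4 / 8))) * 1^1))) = -175 / 1824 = -0.10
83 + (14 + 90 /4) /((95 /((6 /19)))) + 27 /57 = 150889 /1805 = 83.60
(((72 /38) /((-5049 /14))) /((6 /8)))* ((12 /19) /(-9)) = 896 /1822689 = 0.00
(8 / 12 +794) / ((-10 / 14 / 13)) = -216944 / 15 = -14462.93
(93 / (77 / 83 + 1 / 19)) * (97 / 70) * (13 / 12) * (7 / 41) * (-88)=-678111577 / 316930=-2139.63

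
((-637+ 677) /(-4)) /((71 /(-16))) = 160 /71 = 2.25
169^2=28561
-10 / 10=-1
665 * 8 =5320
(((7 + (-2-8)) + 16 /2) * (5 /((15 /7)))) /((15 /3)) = 7 /3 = 2.33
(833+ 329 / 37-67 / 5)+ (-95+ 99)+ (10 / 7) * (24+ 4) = 161411 / 185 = 872.49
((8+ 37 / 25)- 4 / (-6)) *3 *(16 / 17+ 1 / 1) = 59.09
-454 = -454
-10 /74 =-5 /37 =-0.14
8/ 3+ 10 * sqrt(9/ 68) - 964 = -2884/ 3+ 15 * sqrt(17)/ 17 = -957.70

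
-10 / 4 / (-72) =0.03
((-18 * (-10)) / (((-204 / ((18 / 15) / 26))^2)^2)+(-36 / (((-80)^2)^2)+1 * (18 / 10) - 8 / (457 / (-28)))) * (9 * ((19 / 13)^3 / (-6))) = -526055629736673221732799 / 49050710670932971520000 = -10.72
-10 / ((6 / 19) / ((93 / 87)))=-2945 / 87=-33.85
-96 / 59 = -1.63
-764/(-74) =382/37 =10.32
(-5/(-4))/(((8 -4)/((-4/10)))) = -1/8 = -0.12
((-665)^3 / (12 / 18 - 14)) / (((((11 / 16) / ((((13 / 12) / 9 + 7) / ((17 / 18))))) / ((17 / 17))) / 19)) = 859359480175 / 187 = 4595505241.58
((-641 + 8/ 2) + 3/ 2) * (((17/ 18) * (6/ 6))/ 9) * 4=-21607/ 81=-266.75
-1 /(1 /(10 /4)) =-5 /2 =-2.50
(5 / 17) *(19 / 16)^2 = 1805 / 4352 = 0.41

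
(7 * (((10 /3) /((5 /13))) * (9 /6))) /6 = 91 /6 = 15.17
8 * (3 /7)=24 /7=3.43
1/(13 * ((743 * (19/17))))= 17/183521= 0.00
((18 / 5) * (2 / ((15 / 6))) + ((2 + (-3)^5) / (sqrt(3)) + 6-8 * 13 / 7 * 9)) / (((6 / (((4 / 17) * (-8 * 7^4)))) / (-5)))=-46291280 * sqrt(3) / 153-39963616 / 85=-994204.95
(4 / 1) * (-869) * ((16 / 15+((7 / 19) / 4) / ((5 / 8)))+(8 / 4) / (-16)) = -2157727 / 570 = -3785.49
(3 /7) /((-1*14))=-3 /98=-0.03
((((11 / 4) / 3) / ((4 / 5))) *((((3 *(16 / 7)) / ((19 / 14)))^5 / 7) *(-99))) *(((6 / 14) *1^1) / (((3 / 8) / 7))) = -7399507230720 / 17332693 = -426910.42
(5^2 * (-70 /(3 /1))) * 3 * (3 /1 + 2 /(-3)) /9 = -12250 /27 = -453.70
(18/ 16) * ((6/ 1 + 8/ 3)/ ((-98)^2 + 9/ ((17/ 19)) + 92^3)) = 221/ 17868180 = 0.00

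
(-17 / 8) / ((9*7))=-17 / 504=-0.03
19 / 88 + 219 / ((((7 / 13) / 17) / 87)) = 370542877 / 616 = 601530.64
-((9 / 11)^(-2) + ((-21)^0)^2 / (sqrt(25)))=-686 / 405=-1.69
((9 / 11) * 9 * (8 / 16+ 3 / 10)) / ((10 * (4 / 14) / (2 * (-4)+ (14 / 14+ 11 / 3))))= -378 / 55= -6.87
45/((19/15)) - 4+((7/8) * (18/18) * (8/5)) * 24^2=79603/95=837.93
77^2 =5929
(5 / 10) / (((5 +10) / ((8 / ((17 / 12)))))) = 16 / 85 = 0.19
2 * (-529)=-1058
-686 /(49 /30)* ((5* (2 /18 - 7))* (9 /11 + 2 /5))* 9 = 158607.27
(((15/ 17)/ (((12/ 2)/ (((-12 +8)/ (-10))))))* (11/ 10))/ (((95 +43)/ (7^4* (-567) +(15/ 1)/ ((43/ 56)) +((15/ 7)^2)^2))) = -257670269021/ 403680130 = -638.30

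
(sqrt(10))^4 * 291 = 29100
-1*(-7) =7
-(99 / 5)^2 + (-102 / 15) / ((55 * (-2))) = -107794 / 275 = -391.98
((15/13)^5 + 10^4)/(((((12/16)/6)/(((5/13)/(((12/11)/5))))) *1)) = 2042529156250/14480427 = 141054.48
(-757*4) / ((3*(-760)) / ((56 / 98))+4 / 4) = 3028 / 3989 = 0.76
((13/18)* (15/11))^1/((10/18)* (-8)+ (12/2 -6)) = -39/176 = -0.22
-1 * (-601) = 601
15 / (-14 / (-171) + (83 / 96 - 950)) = -82080 / 5193221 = -0.02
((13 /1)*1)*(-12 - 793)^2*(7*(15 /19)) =884554125 /19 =46555480.26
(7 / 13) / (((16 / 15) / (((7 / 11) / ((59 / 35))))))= 25725 / 134992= 0.19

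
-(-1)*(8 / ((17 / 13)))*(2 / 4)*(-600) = -31200 / 17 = -1835.29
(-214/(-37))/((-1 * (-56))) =107/1036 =0.10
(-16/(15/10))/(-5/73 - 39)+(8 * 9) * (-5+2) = -461440/2139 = -215.73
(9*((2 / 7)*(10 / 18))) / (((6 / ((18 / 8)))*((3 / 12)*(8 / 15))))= 225 / 56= 4.02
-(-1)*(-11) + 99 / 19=-110 / 19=-5.79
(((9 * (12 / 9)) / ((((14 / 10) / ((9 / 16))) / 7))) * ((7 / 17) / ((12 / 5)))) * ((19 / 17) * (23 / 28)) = 98325 / 18496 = 5.32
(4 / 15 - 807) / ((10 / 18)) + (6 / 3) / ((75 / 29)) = -108851 / 75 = -1451.35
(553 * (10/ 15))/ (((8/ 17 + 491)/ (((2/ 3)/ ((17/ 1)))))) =2212/ 75195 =0.03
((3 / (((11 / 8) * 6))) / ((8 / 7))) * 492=1722 / 11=156.55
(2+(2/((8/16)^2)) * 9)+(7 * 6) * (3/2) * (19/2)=1345/2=672.50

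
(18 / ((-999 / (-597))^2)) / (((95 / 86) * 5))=6811372 / 5852475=1.16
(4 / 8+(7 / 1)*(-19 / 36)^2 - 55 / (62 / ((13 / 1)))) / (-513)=19205 / 1084752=0.02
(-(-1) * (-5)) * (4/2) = -10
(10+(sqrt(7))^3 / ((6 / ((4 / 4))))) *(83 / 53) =581 *sqrt(7) / 318+830 / 53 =20.49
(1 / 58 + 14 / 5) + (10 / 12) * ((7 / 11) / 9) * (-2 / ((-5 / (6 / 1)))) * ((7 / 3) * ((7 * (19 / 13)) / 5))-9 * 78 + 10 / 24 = -1563290867 / 2239380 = -698.09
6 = 6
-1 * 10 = -10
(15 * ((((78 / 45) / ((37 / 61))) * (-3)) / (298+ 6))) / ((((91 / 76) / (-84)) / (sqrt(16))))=4392 / 37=118.70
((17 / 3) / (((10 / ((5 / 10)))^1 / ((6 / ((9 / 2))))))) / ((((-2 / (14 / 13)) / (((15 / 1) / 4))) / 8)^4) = 734706000 / 28561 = 25724.10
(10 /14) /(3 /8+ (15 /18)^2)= 360 /539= 0.67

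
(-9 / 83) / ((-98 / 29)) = 261 / 8134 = 0.03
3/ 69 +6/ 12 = 25/ 46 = 0.54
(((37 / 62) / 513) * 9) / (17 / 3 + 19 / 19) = 37 / 23560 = 0.00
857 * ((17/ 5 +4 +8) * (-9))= -118780.20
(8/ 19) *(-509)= -4072/ 19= -214.32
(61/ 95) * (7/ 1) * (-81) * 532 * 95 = -18400284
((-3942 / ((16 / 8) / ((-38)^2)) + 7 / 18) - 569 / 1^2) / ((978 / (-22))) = 563645137 / 8802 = 64036.03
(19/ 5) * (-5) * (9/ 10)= -171/ 10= -17.10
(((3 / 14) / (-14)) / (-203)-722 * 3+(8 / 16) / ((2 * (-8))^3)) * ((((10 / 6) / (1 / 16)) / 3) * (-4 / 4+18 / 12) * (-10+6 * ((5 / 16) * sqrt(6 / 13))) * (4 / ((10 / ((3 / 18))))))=882491492935 / 137507328-67883960995 * sqrt(78) / 733372416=5600.27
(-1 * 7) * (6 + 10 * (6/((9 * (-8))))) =-217/6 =-36.17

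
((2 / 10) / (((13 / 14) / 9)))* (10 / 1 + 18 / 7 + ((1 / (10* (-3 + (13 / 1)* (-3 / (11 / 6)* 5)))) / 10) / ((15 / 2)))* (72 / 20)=1429162614 / 16290625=87.73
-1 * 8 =-8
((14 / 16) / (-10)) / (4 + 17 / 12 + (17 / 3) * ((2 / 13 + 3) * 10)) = -91 / 191500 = -0.00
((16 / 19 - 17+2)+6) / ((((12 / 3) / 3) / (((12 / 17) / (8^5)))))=-0.00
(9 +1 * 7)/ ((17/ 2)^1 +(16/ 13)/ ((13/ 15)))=5408/ 3353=1.61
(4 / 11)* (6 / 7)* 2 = 48 / 77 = 0.62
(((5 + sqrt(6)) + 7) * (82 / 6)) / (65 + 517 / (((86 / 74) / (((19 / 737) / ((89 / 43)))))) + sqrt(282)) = -2915704258 * sqrt(282) / 83453733219 - 1457852129 * sqrt(47) / 83453733219 + 17139725198 * sqrt(6) / 83453733219 + 68558900792 / 27817911073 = 2.26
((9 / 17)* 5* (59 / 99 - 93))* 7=-320180 / 187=-1712.19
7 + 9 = 16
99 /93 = 33 /31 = 1.06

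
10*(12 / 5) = 24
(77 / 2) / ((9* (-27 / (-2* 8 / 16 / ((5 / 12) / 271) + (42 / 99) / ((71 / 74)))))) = 26649896 / 258795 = 102.98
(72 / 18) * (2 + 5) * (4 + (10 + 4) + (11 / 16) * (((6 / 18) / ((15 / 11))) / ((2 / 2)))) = 91567 / 180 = 508.71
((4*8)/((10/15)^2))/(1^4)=72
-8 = -8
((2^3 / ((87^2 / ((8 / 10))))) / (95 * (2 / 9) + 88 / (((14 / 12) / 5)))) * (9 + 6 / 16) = 42 / 2110069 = 0.00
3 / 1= 3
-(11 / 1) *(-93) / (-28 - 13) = -1023 / 41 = -24.95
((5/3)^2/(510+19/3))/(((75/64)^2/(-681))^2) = 1322.93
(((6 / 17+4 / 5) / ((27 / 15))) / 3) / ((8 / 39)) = 637 / 612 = 1.04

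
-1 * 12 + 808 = 796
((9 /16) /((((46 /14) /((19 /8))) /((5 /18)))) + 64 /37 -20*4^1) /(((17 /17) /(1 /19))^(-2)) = -6146762523 /217856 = -28214.80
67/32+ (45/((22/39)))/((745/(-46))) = -148523/52448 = -2.83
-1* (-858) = 858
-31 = -31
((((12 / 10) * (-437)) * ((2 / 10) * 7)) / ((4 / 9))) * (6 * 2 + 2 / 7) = -507357 / 25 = -20294.28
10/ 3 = 3.33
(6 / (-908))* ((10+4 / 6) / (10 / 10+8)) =-16 / 2043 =-0.01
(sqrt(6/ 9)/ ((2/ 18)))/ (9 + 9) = 0.41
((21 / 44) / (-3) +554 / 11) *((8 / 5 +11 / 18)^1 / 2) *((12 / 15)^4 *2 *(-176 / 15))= -225070592 / 421875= -533.50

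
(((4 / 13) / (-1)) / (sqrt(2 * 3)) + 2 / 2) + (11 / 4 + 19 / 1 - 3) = 79 / 4 - 2 * sqrt(6) / 39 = 19.62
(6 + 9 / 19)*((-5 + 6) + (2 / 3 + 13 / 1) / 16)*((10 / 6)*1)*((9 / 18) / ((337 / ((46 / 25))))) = 83927 / 1536720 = 0.05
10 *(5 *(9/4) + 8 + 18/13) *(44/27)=118030/351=336.27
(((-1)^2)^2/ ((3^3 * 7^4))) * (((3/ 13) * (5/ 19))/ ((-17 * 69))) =-0.00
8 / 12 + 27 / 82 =245 / 246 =1.00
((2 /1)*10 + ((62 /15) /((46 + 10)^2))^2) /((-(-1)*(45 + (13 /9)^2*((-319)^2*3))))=33191426883 /1057136036454400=0.00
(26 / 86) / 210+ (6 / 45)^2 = 2603 / 135450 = 0.02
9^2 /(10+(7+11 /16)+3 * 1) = 1296 /331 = 3.92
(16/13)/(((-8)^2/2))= 1/26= 0.04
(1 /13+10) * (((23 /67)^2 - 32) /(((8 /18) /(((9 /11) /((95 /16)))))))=-99.61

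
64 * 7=448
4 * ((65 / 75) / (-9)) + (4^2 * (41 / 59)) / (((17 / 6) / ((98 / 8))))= 6457004 / 135405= 47.69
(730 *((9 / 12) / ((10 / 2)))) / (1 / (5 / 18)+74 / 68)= 18615 / 797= 23.36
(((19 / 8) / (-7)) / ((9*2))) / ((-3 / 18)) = 19 / 168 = 0.11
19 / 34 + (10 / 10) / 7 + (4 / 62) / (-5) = 25409 / 36890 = 0.69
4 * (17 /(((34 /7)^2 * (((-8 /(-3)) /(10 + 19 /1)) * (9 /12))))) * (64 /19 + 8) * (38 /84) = 3654 /17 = 214.94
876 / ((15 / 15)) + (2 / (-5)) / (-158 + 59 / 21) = 14274462 / 16295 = 876.00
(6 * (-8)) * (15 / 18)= -40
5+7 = 12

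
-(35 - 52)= 17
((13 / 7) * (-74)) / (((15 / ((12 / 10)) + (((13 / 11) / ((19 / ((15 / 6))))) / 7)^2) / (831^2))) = -270836048274792 / 35674225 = -7591925.21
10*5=50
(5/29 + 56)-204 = -147.83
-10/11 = -0.91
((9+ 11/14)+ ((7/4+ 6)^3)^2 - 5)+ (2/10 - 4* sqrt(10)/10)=216679.42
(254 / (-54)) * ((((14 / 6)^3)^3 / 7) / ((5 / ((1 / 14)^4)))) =-304927 / 42515280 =-0.01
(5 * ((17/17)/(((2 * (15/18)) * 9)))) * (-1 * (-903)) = 301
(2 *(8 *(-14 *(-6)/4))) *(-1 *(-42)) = 14112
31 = 31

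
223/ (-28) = -7.96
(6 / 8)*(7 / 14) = 0.38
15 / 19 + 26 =509 / 19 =26.79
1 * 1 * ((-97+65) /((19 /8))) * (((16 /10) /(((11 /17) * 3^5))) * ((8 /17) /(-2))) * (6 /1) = 16384 /84645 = 0.19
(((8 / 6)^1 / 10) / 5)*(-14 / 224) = -1 / 600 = -0.00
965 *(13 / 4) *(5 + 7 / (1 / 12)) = 1116505 / 4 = 279126.25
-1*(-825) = 825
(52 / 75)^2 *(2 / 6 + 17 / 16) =11323 / 16875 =0.67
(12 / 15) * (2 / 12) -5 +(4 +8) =107 / 15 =7.13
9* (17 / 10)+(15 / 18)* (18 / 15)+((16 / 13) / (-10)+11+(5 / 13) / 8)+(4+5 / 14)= 8843 / 280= 31.58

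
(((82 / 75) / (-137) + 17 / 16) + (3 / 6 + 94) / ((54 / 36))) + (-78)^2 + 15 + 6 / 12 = 1013288363 / 164400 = 6163.55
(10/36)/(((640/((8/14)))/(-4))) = -1/1008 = -0.00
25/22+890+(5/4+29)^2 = 317891/176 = 1806.20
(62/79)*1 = 62/79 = 0.78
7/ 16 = 0.44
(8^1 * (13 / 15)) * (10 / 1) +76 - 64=244 / 3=81.33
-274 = -274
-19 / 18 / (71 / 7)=-133 / 1278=-0.10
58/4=14.50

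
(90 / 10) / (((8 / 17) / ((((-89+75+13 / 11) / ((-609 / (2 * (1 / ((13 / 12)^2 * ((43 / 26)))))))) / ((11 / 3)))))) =1553256 / 13730717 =0.11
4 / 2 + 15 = 17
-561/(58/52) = -14586/29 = -502.97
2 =2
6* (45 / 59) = 270 / 59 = 4.58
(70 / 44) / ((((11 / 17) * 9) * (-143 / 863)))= -513485 / 311454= -1.65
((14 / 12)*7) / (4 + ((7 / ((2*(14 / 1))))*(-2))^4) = 392 / 195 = 2.01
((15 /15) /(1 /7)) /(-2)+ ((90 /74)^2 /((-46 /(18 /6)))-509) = -16140125 /31487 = -512.60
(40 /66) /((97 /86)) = 1720 /3201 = 0.54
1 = 1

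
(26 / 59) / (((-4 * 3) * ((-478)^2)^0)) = -13 / 354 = -0.04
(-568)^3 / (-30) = 91625216 / 15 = 6108347.73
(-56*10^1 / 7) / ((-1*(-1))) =-80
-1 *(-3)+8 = 11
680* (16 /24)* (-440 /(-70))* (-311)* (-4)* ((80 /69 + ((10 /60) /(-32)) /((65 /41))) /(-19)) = -8577692244 /39767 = -215698.75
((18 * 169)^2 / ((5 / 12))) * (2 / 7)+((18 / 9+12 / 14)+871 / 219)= 48637835969 / 7665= 6345445.01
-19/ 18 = -1.06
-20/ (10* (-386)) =1/ 193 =0.01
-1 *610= -610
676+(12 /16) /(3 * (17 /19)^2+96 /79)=676.21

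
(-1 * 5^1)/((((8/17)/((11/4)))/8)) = -935/4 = -233.75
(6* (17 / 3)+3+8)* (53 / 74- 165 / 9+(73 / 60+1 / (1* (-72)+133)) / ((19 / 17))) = -127469439 / 171532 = -743.12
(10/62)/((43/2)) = 10/1333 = 0.01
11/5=2.20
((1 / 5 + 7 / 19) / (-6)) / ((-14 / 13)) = 117 / 1330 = 0.09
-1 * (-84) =84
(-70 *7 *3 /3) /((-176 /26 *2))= 3185 /88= 36.19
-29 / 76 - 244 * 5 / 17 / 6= -47839 / 3876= -12.34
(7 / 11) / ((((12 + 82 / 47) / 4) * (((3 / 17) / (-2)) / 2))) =-2632 / 627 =-4.20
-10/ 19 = -0.53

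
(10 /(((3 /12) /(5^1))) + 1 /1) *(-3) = -603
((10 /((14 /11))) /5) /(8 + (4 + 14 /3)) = 33 /350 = 0.09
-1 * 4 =-4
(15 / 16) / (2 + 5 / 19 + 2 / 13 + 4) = 741 / 5072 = 0.15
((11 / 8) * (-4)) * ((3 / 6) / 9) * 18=-11 / 2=-5.50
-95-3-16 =-114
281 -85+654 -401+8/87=39071/87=449.09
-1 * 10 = -10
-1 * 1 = -1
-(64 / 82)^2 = -1024 / 1681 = -0.61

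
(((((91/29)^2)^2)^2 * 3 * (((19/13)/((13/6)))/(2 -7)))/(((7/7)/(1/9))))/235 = -1057372547300342/587789535229175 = -1.80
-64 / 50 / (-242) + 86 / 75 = 10454 / 9075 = 1.15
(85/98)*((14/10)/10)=0.12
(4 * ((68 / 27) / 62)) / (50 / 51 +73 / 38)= 87856 / 1568817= 0.06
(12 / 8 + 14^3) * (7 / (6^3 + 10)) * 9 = 345933 / 452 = 765.34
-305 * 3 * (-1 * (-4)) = -3660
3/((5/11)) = 33/5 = 6.60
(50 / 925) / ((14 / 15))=15 / 259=0.06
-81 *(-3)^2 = -729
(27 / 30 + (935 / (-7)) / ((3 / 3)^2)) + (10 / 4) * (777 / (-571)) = -2719426 / 19985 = -136.07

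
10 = 10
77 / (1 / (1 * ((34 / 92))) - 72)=-1309 / 1178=-1.11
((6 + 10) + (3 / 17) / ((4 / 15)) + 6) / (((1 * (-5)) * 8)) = -1541 / 2720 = -0.57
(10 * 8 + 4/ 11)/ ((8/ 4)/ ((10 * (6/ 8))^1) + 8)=3315/ 341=9.72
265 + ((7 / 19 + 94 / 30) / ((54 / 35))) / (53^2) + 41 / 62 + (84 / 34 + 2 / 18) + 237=2302141218787 / 4556495754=505.24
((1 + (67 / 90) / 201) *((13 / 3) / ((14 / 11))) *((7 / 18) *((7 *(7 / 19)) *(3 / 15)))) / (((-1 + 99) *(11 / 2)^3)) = 3523 / 83798550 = 0.00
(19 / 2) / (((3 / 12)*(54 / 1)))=19 / 27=0.70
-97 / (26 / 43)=-4171 / 26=-160.42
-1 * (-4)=4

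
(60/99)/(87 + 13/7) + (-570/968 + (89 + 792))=397572107/451572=880.42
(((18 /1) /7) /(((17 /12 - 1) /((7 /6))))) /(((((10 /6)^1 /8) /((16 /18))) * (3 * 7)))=1.46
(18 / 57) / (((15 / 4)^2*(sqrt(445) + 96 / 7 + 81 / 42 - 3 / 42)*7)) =-872 / 3535425 + 56*sqrt(445) / 3535425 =0.00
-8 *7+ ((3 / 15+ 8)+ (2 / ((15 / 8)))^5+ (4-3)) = -34490174 / 759375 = -45.42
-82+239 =157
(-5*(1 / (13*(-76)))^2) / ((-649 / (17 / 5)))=17 / 633517456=0.00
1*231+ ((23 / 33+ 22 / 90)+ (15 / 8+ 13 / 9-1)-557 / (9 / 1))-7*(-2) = 246011 / 1320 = 186.37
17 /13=1.31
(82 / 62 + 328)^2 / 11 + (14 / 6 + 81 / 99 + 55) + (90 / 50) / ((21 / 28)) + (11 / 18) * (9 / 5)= 629252395 / 63426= 9921.05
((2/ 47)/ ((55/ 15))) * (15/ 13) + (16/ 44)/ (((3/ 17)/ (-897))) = -1129342/ 611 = -1848.35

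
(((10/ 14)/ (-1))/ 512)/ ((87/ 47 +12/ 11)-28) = 0.00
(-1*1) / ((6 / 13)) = -13 / 6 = -2.17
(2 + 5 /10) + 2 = 4.50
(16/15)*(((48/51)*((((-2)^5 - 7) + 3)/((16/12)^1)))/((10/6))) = -6912/425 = -16.26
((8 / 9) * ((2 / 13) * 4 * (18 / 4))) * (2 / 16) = 4 / 13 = 0.31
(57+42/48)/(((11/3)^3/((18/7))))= 112509/37268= 3.02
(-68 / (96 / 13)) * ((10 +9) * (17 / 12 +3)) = -222547 / 288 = -772.73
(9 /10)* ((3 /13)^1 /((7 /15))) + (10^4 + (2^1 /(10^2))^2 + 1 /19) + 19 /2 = 43268216729 /4322500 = 10010.00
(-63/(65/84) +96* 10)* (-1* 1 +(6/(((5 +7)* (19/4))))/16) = -872.80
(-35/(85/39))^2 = 74529/289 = 257.89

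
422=422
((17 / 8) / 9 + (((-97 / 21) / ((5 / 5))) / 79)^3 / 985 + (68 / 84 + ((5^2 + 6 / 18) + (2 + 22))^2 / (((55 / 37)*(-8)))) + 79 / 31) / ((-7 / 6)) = 493384255806557429 / 2862836461731708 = 172.34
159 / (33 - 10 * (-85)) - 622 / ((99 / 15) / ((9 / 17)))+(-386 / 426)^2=-366267967304 / 7491374649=-48.89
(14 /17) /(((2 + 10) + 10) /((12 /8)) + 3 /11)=462 /8381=0.06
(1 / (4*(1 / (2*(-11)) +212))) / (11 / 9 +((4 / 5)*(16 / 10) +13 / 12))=4950 / 15047501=0.00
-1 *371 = -371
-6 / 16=-3 / 8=-0.38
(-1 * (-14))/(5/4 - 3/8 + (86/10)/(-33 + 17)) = 1120/27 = 41.48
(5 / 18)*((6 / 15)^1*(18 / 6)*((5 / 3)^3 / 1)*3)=125 / 27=4.63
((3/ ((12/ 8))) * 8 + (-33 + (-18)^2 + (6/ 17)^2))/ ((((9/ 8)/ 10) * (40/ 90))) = 1775180/ 289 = 6142.49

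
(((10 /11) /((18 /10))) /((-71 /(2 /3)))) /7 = -100 /147609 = -0.00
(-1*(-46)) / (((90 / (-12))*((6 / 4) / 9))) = -184 / 5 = -36.80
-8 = -8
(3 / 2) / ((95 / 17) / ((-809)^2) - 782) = -33378531 / 17401340638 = -0.00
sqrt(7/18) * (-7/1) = -7 * sqrt(14)/6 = -4.37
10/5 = 2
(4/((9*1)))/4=1/9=0.11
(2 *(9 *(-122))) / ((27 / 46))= -11224 / 3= -3741.33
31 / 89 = 0.35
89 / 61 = 1.46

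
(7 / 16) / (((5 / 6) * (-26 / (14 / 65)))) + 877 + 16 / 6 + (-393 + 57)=55127359 / 101400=543.66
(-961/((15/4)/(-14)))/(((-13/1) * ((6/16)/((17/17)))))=-430528/585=-735.95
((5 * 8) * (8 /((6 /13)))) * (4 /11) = 8320 /33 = 252.12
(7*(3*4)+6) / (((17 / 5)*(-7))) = -450 / 119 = -3.78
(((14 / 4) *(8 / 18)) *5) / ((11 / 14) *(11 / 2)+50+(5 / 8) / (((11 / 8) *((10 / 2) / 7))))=0.14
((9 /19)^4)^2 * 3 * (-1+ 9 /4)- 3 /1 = -203157055677 /67934252164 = -2.99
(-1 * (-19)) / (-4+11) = 19 / 7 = 2.71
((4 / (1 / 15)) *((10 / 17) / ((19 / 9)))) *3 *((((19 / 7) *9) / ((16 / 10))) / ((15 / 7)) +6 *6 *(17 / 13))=11414925 / 4199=2718.49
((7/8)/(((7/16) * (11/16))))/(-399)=-32/4389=-0.01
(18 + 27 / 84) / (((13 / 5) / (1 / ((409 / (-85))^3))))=-1575230625 / 24904126156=-0.06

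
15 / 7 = 2.14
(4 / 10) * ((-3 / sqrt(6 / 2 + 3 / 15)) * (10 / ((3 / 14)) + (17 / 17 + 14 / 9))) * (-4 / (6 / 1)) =443 * sqrt(5) / 45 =22.01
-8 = -8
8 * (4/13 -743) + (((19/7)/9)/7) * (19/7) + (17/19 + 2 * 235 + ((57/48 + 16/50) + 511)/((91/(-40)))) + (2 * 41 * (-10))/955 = -8296358535487/1456353990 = -5696.66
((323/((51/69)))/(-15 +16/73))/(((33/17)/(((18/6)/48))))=-542317/569712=-0.95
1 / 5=0.20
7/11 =0.64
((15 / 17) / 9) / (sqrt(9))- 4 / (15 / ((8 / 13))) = -1307 / 9945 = -0.13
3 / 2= 1.50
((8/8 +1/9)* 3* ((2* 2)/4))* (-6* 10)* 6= -1200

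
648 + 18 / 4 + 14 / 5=6553 / 10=655.30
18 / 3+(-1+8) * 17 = 125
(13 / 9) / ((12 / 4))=13 / 27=0.48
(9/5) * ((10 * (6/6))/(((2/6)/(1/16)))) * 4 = 27/2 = 13.50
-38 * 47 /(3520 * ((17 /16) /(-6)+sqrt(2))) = -257184 * sqrt(2) /997865 - 45543 /997865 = -0.41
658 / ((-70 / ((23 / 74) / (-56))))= 0.05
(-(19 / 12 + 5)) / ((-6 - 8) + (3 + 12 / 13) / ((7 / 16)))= 7189 / 5496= 1.31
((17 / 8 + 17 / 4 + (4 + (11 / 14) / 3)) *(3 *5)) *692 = 1545755 / 14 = 110411.07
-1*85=-85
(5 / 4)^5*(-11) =-34375 / 1024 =-33.57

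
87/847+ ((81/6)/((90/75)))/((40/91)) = 696477/27104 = 25.70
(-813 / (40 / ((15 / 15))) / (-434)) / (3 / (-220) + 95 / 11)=33 / 6076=0.01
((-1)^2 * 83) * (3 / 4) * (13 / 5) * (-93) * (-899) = 270635859 / 20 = 13531792.95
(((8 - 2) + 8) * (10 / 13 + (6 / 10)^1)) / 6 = 623 / 195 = 3.19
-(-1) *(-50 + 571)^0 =1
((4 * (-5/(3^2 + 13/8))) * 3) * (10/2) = -480/17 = -28.24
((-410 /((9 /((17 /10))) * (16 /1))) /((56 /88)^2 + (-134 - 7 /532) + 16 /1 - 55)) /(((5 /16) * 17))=377036 /71428725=0.01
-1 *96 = -96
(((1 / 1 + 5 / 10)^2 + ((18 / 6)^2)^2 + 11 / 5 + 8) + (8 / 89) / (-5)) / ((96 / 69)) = 3825107 / 56960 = 67.15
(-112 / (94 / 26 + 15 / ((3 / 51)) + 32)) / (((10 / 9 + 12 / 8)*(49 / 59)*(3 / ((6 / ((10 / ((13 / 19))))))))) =-1435824 / 59040695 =-0.02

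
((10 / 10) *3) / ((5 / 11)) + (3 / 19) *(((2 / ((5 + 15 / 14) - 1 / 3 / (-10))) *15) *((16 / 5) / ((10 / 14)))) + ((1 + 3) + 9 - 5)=1100747 / 60895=18.08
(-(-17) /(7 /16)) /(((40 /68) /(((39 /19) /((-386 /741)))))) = -1758276 /6755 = -260.29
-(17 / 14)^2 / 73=-289 / 14308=-0.02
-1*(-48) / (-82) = -24 / 41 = -0.59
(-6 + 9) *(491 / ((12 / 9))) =4419 / 4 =1104.75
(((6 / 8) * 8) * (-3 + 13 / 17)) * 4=-912 / 17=-53.65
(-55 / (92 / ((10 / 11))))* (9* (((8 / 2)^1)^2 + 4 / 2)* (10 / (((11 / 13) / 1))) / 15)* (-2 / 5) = 7020 / 253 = 27.75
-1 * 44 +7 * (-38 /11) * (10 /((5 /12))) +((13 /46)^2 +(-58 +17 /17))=-15857561 /23276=-681.28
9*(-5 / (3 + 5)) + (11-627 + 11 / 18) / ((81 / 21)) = -321091 / 1944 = -165.17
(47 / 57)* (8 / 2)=188 / 57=3.30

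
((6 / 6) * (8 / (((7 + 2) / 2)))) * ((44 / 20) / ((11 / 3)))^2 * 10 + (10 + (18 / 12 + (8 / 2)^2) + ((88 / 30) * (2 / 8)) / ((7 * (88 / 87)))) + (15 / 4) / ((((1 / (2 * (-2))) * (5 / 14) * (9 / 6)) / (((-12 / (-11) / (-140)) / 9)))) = 314417 / 9240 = 34.03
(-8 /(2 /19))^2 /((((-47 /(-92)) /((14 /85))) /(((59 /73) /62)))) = 219464896 /9040685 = 24.28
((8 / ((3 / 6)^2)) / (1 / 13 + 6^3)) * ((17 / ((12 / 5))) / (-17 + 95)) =340 / 25281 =0.01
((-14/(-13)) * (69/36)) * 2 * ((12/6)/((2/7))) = 1127/39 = 28.90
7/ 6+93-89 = 31/ 6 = 5.17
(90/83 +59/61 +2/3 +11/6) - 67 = -632353/10126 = -62.45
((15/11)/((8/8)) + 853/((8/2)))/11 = 19.51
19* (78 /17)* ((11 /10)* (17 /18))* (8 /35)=10868 /525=20.70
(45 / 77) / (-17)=-45 / 1309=-0.03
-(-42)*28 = 1176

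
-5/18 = -0.28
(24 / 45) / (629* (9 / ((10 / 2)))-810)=8 / 4833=0.00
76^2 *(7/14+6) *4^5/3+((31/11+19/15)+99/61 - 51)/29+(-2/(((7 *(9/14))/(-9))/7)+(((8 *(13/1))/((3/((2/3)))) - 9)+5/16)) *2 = 89772864798851/7005240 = 12815101.95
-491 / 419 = -1.17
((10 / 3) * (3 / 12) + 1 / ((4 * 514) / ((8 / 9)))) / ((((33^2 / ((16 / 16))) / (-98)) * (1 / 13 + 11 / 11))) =-350987 / 5037714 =-0.07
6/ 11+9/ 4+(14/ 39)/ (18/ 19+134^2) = 818330879/ 292734156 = 2.80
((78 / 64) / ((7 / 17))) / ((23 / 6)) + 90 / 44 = 79839 / 28336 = 2.82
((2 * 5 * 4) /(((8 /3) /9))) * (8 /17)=1080 /17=63.53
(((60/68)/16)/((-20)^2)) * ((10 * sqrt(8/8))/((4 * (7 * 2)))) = 3/121856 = 0.00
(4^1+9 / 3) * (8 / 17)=56 / 17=3.29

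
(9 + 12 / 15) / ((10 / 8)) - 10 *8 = -1804 / 25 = -72.16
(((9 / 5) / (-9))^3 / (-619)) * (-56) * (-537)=30072 / 77375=0.39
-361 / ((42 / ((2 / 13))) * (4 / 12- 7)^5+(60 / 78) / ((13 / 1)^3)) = 0.00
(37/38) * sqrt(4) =37/19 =1.95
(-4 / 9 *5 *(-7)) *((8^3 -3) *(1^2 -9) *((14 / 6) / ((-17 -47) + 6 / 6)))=570080 / 243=2346.01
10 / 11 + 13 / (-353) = 3387 / 3883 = 0.87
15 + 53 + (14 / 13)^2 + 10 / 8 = 70.41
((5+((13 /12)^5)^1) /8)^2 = 0.66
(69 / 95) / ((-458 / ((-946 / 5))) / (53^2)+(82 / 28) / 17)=7273068418 / 1733669155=4.20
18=18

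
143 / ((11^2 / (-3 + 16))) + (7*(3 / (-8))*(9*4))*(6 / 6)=-1741 / 22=-79.14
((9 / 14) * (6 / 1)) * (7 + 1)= 216 / 7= 30.86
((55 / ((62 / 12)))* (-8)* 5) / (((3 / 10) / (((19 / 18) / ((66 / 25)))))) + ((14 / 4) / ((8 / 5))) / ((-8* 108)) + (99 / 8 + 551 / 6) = -198543229 / 428544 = -463.30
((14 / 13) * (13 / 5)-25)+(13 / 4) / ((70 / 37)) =-1147 / 56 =-20.48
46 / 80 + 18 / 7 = 881 / 280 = 3.15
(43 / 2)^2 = 1849 / 4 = 462.25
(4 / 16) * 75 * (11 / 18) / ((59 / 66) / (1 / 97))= 3025 / 22892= 0.13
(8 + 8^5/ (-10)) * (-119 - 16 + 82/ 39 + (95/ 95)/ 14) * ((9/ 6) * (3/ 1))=888986934/ 455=1953817.44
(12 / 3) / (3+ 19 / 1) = 2 / 11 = 0.18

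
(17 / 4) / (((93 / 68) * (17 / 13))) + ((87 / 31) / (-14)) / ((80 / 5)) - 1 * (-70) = 1507483 / 20832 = 72.36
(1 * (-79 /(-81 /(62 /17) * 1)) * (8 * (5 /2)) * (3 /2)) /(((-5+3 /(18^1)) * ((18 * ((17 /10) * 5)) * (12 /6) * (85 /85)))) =-48980 /678861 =-0.07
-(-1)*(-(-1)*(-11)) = -11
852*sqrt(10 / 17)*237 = 154868.64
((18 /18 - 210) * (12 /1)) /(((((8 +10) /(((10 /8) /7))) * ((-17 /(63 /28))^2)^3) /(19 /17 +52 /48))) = -27706086045 /94121843458048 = -0.00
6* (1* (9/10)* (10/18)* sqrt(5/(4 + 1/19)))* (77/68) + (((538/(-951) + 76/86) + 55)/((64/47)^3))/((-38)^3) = -234859980937/588219861172224 + 3* sqrt(7315)/68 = 3.77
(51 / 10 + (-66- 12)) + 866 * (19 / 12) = 19474 / 15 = 1298.27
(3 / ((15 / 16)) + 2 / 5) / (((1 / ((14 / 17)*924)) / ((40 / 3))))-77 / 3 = 1861475 / 51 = 36499.51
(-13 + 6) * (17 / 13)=-9.15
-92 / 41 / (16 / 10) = -115 / 82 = -1.40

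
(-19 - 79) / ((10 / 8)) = -392 / 5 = -78.40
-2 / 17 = -0.12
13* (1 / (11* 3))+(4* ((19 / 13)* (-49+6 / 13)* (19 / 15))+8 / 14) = -23323731 / 65065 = -358.47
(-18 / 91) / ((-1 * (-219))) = -6 / 6643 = -0.00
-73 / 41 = -1.78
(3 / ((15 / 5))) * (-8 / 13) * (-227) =1816 / 13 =139.69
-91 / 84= -13 / 12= -1.08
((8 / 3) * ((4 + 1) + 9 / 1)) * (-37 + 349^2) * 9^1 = 40912704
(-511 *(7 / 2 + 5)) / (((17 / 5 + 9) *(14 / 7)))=-43435 / 248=-175.14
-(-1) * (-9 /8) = -1.12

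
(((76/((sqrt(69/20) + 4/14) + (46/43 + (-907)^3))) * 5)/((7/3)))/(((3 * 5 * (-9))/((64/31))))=125909504 * sqrt(345)/281456259000708663328535649 + 939464499227110400/281456259000708663328535649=0.00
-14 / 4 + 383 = 759 / 2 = 379.50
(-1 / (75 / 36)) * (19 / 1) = -228 / 25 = -9.12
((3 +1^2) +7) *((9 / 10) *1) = 99 / 10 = 9.90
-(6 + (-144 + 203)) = -65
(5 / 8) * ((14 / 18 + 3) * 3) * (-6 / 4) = -85 / 8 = -10.62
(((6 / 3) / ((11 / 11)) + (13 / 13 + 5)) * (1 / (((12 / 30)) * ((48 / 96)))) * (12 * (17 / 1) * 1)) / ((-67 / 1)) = -8160 / 67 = -121.79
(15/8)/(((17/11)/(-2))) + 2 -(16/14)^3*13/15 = -1.72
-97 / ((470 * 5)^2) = -97 / 5522500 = -0.00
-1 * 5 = -5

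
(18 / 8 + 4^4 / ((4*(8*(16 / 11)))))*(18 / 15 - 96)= -7347 / 10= -734.70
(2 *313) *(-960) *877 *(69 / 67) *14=-509122494720 / 67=-7598843204.78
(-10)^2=100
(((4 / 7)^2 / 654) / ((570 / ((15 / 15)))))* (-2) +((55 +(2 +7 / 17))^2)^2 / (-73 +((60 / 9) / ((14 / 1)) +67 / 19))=-165333499805269526536 / 1050003120146715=-157460.01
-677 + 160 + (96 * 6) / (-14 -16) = -2681 / 5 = -536.20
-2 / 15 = -0.13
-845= -845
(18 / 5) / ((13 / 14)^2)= 3528 / 845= 4.18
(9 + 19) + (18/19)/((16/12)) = 1091/38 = 28.71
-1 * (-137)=137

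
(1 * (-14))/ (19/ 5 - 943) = 35/ 2348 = 0.01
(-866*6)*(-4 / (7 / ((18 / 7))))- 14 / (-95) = 7635.09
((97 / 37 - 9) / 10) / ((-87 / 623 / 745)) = 10953586 / 3219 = 3402.79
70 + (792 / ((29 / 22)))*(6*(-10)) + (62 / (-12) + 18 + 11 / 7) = -43805675 / 1218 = -35965.25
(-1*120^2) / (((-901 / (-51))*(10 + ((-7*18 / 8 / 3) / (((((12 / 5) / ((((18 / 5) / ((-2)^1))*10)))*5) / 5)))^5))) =-283115520 / 32874463960283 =-0.00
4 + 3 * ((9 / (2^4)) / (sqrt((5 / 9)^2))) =563 / 80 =7.04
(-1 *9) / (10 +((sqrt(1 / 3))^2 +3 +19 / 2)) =-54 / 137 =-0.39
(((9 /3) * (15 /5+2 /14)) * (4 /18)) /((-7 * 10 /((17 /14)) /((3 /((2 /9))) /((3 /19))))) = -10659 /3430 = -3.11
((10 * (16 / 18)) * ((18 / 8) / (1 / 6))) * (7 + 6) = 1560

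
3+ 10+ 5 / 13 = 174 / 13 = 13.38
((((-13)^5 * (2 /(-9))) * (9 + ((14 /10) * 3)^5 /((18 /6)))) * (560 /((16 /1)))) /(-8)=-100315571447 /625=-160504914.32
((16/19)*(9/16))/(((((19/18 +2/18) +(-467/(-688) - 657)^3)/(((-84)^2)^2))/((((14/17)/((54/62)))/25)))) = -1005250154336354304/318625403454335973875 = -0.00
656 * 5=3280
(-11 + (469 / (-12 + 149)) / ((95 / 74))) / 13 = -8343 / 13015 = -0.64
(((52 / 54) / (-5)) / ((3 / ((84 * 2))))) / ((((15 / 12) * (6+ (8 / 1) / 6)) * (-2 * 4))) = 364 / 2475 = 0.15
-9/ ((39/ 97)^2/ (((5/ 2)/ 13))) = -47045/ 4394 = -10.71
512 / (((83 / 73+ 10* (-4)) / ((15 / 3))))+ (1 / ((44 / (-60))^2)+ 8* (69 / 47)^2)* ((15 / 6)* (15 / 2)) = 886555699295 / 3033195572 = 292.28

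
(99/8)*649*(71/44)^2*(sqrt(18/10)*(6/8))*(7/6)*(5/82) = 56212191*sqrt(5)/83968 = 1496.93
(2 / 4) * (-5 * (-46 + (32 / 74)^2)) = 156795 / 1369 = 114.53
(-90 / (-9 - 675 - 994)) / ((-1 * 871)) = -45 / 730769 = -0.00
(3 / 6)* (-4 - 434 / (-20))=177 / 20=8.85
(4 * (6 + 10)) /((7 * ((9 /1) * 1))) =64 /63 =1.02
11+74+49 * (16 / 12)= 451 / 3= 150.33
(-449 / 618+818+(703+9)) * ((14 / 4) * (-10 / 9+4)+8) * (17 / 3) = 2618847161 / 16686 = 156948.77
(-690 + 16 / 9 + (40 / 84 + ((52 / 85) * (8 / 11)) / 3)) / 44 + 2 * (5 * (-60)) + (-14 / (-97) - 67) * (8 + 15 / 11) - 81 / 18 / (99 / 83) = -156552377489 / 125703270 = -1245.41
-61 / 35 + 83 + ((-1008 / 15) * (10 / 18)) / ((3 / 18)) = -4996 / 35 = -142.74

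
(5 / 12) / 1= 5 / 12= 0.42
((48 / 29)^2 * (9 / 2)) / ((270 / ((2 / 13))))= 384 / 54665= 0.01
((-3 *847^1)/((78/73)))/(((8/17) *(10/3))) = -3153381/2080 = -1516.05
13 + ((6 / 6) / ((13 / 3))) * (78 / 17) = 239 / 17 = 14.06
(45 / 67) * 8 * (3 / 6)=180 / 67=2.69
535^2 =286225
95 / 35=19 / 7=2.71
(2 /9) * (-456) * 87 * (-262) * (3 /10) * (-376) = -1302722688 /5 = -260544537.60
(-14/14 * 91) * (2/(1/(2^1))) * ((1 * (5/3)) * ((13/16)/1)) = -5915/12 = -492.92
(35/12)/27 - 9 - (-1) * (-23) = -10333/324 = -31.89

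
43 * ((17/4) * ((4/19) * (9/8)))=6579/152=43.28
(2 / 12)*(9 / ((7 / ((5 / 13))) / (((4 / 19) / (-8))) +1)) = -5 / 2302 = -0.00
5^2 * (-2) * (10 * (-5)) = 2500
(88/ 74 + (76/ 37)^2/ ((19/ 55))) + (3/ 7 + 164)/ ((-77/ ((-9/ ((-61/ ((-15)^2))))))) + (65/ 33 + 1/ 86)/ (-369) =-246364570420009/ 4285170637902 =-57.49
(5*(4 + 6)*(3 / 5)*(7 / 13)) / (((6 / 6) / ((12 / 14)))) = 180 / 13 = 13.85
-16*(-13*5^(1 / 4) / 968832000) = 13*5^(1 / 4) / 60552000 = 0.00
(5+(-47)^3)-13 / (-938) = -103817.99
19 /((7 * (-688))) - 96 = -462355 /4816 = -96.00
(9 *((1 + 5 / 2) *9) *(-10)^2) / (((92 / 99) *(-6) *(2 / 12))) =-1403325 / 46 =-30507.07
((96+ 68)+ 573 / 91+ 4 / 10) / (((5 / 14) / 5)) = 155334 / 65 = 2389.75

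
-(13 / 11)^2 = -169 / 121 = -1.40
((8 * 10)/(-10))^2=64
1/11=0.09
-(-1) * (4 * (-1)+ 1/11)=-3.91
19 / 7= 2.71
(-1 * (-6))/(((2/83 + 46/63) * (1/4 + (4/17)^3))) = 1511181/49967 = 30.24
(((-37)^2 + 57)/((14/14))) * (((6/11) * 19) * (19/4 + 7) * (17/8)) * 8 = 32472159/11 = 2952014.45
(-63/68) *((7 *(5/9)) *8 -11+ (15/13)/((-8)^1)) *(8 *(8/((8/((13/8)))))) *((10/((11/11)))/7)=-343.55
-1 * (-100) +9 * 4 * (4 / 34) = 104.24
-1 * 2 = -2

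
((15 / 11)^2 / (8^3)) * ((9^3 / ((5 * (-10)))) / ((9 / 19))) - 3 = -385563 / 123904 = -3.11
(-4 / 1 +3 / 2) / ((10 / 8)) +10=8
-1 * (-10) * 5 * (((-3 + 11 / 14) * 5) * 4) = -15500 / 7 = -2214.29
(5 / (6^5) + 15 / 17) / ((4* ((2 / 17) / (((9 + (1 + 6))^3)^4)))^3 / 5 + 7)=229578474631733013614066678083294775107125248000 / 1819996264978593735272605835633397475919706194163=0.13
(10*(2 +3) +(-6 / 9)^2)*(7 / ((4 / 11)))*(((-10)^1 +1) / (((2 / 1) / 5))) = -87395 / 4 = -21848.75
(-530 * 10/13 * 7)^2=1376410000/169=8144437.87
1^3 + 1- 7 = -5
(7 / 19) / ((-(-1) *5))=7 / 95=0.07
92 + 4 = 96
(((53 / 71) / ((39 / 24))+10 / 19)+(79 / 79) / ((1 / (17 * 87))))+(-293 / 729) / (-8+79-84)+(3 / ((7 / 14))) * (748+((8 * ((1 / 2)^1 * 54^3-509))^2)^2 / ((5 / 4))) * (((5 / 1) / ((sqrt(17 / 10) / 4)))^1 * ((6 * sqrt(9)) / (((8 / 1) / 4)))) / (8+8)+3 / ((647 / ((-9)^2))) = 12245143936685 / 8271554031+8281167701225592347960634 * sqrt(170) / 17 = 6351365693613690714386651.00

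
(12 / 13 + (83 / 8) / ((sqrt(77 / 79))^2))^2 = 8580872689 / 64128064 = 133.81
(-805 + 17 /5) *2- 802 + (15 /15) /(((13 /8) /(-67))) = -159018 /65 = -2446.43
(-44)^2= 1936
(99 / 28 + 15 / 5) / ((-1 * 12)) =-61 / 112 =-0.54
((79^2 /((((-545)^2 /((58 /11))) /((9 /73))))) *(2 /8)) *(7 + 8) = 4886703 /95404430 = 0.05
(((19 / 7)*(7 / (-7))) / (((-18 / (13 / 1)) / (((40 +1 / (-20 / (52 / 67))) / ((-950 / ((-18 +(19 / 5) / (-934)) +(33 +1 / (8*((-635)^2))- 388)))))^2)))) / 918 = 0.53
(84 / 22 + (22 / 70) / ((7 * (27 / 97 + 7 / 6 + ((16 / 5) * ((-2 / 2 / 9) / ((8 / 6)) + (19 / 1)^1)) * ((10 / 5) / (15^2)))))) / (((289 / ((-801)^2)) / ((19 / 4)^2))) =7074907041724029 / 36774106138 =192388.28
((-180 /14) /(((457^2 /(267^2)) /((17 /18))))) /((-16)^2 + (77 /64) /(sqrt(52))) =-110134516776960 /6802244265464123 + 2843955840 *sqrt(13) /971749180780589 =-0.02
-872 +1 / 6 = -5231 / 6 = -871.83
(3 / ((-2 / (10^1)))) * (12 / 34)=-90 / 17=-5.29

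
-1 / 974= -0.00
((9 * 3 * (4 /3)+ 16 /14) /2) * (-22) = -2860 /7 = -408.57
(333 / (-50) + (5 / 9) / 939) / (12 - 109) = 2813933 / 40987350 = 0.07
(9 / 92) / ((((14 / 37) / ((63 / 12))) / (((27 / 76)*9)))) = 242757 / 55936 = 4.34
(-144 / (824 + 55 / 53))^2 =58247424 / 1912050529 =0.03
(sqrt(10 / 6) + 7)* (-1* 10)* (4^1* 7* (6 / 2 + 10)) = -30179.22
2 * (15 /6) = 5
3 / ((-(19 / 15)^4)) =-151875 / 130321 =-1.17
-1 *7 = -7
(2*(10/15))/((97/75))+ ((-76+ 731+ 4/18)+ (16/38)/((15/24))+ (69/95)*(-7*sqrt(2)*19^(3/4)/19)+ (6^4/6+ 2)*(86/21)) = -483*19^(3/4)*sqrt(2)/1805+ 899664049/580545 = 1546.24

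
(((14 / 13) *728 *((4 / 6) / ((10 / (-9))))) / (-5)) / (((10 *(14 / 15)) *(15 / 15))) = 252 / 25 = 10.08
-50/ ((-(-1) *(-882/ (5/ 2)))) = 0.14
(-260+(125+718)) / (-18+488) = 583 / 470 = 1.24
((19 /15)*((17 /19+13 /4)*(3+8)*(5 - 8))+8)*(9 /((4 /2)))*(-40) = 29745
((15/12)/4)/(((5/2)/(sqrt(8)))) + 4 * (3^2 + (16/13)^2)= sqrt(2)/4 + 7108/169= 42.41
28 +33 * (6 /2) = 127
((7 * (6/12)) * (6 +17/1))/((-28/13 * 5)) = -299/40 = -7.48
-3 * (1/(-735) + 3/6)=-733/490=-1.50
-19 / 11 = -1.73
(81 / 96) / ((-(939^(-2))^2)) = -20990661889707 / 32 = -655958184053.34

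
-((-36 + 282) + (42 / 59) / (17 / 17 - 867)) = -6284541 / 25547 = -246.00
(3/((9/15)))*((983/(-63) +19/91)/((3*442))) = -31520/542997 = -0.06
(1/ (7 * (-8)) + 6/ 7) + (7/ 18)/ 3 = 1465/ 1512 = 0.97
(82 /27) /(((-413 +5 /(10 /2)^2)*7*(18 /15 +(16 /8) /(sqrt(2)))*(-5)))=-205 /455112 +1025*sqrt(2) /2730672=0.00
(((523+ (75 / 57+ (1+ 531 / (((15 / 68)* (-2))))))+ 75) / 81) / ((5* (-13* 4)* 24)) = 199 / 166725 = 0.00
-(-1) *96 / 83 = 96 / 83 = 1.16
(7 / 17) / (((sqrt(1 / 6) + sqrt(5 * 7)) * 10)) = 21 / (85 * (sqrt(6) + 6 * sqrt(35))) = 0.01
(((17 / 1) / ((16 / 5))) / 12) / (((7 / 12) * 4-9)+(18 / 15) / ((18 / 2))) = -425 / 6272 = -0.07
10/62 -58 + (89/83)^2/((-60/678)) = -151267033/2135590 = -70.83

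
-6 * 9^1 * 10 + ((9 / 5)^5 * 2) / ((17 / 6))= -27978912 / 53125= -526.66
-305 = -305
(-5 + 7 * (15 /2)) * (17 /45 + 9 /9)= 589 /9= 65.44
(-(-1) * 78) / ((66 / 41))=533 / 11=48.45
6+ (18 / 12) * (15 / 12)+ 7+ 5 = 159 / 8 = 19.88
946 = 946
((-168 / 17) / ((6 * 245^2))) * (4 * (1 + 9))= -32 / 29155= -0.00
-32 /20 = -8 /5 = -1.60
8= 8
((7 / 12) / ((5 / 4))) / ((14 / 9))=3 / 10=0.30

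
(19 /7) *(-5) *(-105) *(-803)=-1144275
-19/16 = -1.19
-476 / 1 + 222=-254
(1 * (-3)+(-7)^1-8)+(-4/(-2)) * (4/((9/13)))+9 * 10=752/9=83.56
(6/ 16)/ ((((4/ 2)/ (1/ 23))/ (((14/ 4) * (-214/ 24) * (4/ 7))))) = -107/ 736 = -0.15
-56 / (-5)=56 / 5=11.20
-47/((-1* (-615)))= -0.08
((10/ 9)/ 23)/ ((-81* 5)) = -2/ 16767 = -0.00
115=115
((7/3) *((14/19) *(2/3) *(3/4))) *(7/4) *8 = 686/57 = 12.04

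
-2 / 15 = -0.13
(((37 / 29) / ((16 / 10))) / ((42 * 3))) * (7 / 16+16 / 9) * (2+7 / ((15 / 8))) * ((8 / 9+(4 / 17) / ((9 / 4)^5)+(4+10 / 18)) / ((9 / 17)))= 95720126909 / 115709586048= 0.83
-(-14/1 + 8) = 6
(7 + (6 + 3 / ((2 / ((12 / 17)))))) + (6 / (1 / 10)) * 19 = 19619 / 17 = 1154.06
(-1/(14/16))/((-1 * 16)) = 1/14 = 0.07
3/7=0.43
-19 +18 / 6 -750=-766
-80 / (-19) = 4.21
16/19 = 0.84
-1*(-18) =18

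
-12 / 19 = -0.63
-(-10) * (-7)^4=24010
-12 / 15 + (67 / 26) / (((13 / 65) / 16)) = 205.35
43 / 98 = 0.44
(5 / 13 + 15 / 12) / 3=85 / 156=0.54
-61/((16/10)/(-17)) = 5185/8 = 648.12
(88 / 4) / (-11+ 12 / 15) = -110 / 51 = -2.16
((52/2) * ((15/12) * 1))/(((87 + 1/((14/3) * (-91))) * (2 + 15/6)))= 16562/199503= 0.08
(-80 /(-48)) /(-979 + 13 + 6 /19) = -95 /55044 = -0.00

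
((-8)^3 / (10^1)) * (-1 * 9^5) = 15116544 / 5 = 3023308.80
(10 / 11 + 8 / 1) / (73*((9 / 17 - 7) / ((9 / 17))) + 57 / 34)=-29988 / 2997577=-0.01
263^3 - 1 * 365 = 18191082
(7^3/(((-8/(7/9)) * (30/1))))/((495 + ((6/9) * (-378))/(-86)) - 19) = -14749/6354720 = -0.00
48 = 48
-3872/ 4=-968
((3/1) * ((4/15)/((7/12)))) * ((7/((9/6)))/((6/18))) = 96/5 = 19.20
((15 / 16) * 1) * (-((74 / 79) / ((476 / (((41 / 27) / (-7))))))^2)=-11506445 / 67348888544448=-0.00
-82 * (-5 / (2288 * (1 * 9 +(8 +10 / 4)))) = 205 / 22308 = 0.01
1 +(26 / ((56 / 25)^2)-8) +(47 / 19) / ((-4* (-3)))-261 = -23471219 / 89376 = -262.61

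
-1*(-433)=433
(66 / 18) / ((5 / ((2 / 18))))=11 / 135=0.08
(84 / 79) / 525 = 4 / 1975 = 0.00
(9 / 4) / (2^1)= 9 / 8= 1.12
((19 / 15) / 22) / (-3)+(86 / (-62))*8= -11.12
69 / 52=1.33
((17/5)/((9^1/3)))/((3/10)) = 34/9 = 3.78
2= 2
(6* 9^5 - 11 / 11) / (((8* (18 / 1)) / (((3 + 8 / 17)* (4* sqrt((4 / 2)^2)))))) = 20903287 / 306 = 68311.40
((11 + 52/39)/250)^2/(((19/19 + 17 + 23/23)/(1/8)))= 1369/85500000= 0.00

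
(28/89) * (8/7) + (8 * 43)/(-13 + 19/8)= -32.02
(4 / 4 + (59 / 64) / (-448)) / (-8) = -28613 / 229376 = -0.12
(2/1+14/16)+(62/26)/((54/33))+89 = 87359/936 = 93.33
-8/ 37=-0.22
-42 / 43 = -0.98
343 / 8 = 42.88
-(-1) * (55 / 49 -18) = -827 / 49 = -16.88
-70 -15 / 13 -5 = -990 / 13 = -76.15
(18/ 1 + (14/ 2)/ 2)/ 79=43/ 158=0.27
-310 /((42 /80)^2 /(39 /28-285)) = 328228000 /1029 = 318977.65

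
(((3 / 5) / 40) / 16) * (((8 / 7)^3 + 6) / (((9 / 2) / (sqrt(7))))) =257 * sqrt(7) / 164640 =0.00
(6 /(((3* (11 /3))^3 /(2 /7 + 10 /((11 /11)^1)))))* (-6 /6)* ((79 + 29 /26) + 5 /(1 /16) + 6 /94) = -7.43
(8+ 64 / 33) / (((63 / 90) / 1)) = 3280 / 231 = 14.20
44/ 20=11/ 5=2.20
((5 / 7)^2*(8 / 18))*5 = 1.13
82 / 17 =4.82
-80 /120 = -2 /3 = -0.67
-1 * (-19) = 19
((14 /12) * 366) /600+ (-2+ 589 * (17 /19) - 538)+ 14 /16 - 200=-15856 /75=-211.41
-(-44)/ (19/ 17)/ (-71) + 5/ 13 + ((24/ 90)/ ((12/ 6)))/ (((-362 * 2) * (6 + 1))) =-113249327/ 666581370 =-0.17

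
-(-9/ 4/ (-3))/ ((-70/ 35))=3/ 8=0.38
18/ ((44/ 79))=711/ 22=32.32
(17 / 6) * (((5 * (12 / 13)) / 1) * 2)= 340 / 13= 26.15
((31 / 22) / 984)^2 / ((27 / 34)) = 16337 / 6326584704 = 0.00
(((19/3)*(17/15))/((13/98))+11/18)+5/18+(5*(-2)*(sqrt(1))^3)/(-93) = 999344/18135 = 55.11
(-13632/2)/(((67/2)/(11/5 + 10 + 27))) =-2671872/335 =-7975.74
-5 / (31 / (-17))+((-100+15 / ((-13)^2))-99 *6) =-3621036 / 5239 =-691.17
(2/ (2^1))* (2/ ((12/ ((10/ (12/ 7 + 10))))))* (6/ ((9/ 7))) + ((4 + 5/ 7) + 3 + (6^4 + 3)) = 3376958/ 2583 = 1307.38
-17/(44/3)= -51/44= -1.16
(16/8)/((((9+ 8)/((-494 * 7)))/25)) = -172900/17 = -10170.59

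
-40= -40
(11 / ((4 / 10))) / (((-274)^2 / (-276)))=-3795 / 37538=-0.10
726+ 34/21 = 15280/21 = 727.62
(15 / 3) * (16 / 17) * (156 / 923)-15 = -17145 / 1207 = -14.20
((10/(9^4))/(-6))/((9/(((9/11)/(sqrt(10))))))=-sqrt(10)/433026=-0.00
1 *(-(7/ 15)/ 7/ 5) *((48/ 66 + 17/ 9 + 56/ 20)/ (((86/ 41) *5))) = -109921/ 15963750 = -0.01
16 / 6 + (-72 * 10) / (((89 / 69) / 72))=-10730168 / 267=-40187.90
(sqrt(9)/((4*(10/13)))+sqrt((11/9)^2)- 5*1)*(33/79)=-11099/9480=-1.17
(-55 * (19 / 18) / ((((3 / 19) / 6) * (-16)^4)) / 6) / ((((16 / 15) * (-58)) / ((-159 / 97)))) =-5261575 / 35395731456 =-0.00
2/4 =1/2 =0.50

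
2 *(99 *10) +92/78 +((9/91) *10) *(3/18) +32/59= 31922249/16107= 1981.89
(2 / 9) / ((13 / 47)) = 94 / 117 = 0.80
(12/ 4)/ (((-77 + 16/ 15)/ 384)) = -17280/ 1139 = -15.17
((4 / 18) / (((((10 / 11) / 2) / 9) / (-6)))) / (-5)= 132 / 25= 5.28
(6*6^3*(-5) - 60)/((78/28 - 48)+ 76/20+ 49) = -152600/177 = -862.15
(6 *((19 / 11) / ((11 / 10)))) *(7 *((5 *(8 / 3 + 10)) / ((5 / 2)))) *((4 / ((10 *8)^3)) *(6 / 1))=7581 / 96800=0.08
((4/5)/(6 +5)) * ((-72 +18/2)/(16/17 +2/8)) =-1904/495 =-3.85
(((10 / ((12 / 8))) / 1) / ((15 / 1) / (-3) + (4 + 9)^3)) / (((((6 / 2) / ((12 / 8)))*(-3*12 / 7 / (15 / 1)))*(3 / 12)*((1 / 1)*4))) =-175 / 39456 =-0.00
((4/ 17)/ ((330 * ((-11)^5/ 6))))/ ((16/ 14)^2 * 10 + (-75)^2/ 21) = -196/ 2072770659025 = -0.00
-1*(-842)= 842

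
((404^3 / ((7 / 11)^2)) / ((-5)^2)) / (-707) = -78996544 / 8575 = -9212.42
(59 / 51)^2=3481 / 2601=1.34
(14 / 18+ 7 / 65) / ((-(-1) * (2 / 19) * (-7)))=-703 / 585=-1.20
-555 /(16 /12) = -416.25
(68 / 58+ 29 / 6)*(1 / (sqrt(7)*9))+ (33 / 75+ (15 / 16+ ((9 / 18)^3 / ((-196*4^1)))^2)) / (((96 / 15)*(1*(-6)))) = -451567283 / 12588154880+ 1045*sqrt(7) / 10962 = 0.22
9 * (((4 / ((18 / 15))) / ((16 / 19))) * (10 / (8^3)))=1425 / 2048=0.70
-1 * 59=-59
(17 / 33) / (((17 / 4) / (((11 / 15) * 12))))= 16 / 15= 1.07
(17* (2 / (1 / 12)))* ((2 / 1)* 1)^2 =1632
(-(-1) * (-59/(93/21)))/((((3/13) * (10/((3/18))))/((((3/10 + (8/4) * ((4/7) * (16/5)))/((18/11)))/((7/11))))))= -25707539/7030800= -3.66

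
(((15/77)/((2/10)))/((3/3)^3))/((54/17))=425/1386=0.31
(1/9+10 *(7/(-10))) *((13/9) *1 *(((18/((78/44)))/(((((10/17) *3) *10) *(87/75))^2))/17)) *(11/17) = -3751/408726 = -0.01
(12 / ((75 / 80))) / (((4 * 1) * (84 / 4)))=16 / 105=0.15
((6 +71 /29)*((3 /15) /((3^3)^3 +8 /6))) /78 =49 /44525962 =0.00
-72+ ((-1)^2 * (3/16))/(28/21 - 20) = -64521/896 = -72.01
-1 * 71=-71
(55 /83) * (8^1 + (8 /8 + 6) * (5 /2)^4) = 186.49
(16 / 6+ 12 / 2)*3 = 26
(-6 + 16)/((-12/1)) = -5/6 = -0.83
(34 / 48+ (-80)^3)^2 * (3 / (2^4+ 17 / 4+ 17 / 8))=150994526208289 / 4296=35147701631.35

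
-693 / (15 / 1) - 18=-321 / 5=-64.20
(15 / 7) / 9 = 0.24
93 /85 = 1.09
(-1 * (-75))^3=421875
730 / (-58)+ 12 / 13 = -4397 / 377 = -11.66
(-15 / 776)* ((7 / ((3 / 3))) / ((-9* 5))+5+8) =-289 / 1164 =-0.25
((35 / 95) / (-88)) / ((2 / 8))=-7 / 418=-0.02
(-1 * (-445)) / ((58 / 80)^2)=712000 / 841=846.61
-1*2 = -2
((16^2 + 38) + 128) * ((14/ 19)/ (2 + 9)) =5908/ 209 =28.27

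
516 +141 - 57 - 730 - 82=-212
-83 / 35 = -2.37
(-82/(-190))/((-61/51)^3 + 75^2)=132651/1728385730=0.00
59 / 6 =9.83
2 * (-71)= -142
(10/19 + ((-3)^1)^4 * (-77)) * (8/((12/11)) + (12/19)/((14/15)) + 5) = -615097163/7581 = -81136.68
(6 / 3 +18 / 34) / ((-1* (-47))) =43 / 799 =0.05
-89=-89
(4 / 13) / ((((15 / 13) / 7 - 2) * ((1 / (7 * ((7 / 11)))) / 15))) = -20580 / 1837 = -11.20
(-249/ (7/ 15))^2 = 284698.47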